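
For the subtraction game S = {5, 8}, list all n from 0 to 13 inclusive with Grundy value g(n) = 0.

0, 1, 2, 3, 4, 13

Grundy values for subtraction set {5, 8}:
k:     0  1  2  3  4  5  6  7  8  9 10 11 12 13
g(k):  0  0  0  0  0  1  1  1  1  1  2  2  2  0
The P-positions (g = 0) in 0..13 are 0, 1, 2, 3, 4, 13.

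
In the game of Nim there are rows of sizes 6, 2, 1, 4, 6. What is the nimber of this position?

7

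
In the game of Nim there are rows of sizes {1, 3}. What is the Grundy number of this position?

2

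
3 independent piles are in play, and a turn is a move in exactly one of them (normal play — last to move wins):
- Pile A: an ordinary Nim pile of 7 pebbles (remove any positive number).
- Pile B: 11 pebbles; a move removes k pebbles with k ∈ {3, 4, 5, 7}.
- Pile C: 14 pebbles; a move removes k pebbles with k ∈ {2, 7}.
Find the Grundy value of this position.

7

Pile A is a plain Nim pile of size 7, so its Grundy value is 7.
Grundy values for pile B (subtraction set {3, 4, 5, 7}):
k:     0  1  2  3  4  5  6  7  8  9 10 11
g(k):  0  0  0  1  1  1  2  2  2  3  0  0
So g(11) = 0.
Grundy values for pile C (subtraction set {2, 7}):
k:     0  1  2  3  4  5  6  7  8  9 10 11 12 13 14
g(k):  0  0  1  1  0  0  1  1  2  0  0  1  1  0  0
So g(14) = 0.
By the Sprague-Grundy theorem, the Grundy value of a sum of independent games is the XOR of the component values.
Combined value = 7 XOR 0 XOR 0 = 7.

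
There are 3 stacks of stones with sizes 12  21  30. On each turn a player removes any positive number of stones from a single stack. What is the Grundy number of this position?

7

Compute the nim-sum pairwise:
12 ⊕ 21 = 25
25 ⊕ 30 = 7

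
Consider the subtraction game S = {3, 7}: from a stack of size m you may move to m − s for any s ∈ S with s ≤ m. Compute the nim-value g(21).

0

Grundy values for subtraction set {3, 7}:
k:     0  1  2  3  4  5  6  7  8  9 10 11 12 13 14 15 16 17 18 19 20 21
g(k):  0  0  0  1  1  1  0  2  2  1  0  0  0  1  1  1  0  2  2  1  0  0
So g(21) = 0.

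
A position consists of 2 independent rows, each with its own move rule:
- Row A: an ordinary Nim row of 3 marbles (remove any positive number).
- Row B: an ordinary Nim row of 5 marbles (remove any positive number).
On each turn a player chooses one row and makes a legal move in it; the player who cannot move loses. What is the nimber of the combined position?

6

Row A is a plain Nim row of size 3, so its Grundy value is 3.
Row B is a plain Nim row of size 5, so its Grundy value is 5.
The value of a disjunctive sum is the nim-sum of the parts.
Combined value = 3 ⊕ 5 = 6.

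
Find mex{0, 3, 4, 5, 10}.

1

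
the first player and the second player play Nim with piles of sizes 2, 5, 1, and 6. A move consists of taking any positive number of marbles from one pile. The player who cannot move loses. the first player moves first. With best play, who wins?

the second player wins

In binary:
  010  (2)
  101  (5)
  001  (1)
  110  (6)
  ---
  000  (0)
The nim-sum is 0, so this is a P-position: the player to move is in a losing position under optimal play; the first player is about to move from it and so loses — the second player wins.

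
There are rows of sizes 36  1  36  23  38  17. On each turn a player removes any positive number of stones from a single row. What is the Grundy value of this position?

33

Compute the nim-sum pairwise:
36 ^ 1 = 37
37 ^ 36 = 1
1 ^ 23 = 22
22 ^ 38 = 48
48 ^ 17 = 33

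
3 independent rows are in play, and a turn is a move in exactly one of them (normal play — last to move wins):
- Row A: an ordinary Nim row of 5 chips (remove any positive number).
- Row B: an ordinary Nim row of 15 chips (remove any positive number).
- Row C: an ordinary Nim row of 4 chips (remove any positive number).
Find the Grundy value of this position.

Row A is a plain Nim row of size 5, so its Grundy value is 5.
Row B is a plain Nim row of size 15, so its Grundy value is 15.
Row C is a plain Nim row of size 4, so its Grundy value is 4.
The value of a disjunctive sum is the nim-sum of the parts.
Combined value = 5 XOR 15 XOR 4 = 14.

14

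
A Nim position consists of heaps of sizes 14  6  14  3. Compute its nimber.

5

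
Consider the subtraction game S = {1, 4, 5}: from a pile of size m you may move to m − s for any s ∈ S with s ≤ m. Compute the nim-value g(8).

0

Build the Grundy sequence with g(k) = mex{g(k−s) : s ∈ {1, 4, 5}, s ≤ k}:
g(0) = mex{} = 0
g(1) = mex{0} = 1
g(2) = mex{1} = 0
g(3) = mex{0} = 1
g(4) = mex{0,1} = 2
g(5) = mex{0,1,2} = 3
g(6) = mex{0,1,3} = 2
g(7) = mex{0,1,2} = 3
g(8) = mex{1,2,3} = 0
So g(8) = 0.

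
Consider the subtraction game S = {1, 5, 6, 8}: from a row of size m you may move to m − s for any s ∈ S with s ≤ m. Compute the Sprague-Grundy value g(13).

Build the Grundy sequence with g(k) = mex{g(k−s) : s ∈ {1, 5, 6, 8}, s ≤ k}:
g(0) = mex{} = 0
g(1) = mex{0} = 1
g(2) = mex{1} = 0
g(3) = mex{0} = 1
g(4) = mex{1} = 0
g(5) = mex{0} = 1
g(6) = mex{0,1} = 2
g(7) = mex{0,1,2} = 3
g(8) = mex{0,1,3} = 2
g(9) = mex{0,1,2} = 3
g(10) = mex{0,1,3} = 2
g(11) = mex{1,2} = 0
g(12) = mex{0,2,3} = 1
g(13) = mex{1,2,3} = 0
So g(13) = 0.

0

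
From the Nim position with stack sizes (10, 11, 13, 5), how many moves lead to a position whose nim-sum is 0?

3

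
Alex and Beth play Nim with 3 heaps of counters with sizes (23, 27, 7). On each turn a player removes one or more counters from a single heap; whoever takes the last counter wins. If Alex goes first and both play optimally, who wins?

Alex wins

Write each in binary and XOR column by column:
  10111  (23)
  11011  (27)
  00111  (7)
  -----
  01011  (11)
The nim-sum is 11 ≠ 0, so this is an N-position: the player to move can win; Alex has a winning move.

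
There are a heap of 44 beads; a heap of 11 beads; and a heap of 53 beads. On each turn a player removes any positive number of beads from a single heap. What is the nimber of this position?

Nim-sum: 44 XOR 11 XOR 53 = 18.

18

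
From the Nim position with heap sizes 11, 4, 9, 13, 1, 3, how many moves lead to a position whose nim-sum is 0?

3

Compute the nim-sum pairwise:
11 ⊕ 4 = 15
15 ⊕ 9 = 6
6 ⊕ 13 = 11
11 ⊕ 1 = 10
10 ⊕ 3 = 9
The overall nim-sum is X = 9. A heap of size p has a winning move iff p XOR X < p (reduce it to p XOR X).
  11: 11 XOR 9 = 2 < 11 — winning move (to 2).
  4: 4 XOR 9 = 13 ≥ 4 — no move.
  9: 9 XOR 9 = 0 < 9 — winning move (to 0).
  13: 13 XOR 9 = 4 < 13 — winning move (to 4).
  1: 1 XOR 9 = 8 ≥ 1 — no move.
  3: 3 XOR 9 = 10 ≥ 3 — no move.
That gives 3 winning moves.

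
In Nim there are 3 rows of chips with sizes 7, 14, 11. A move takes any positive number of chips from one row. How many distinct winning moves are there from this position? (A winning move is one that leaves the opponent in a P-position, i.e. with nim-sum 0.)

3

Compute the nim-sum pairwise:
7 ^ 14 = 9
9 ^ 11 = 2
The overall nim-sum is X = 2. A row of size p has a winning move iff p XOR X < p (reduce it to p XOR X).
  7: 7 XOR 2 = 5 < 7 — winning move (to 5).
  14: 14 XOR 2 = 12 < 14 — winning move (to 12).
  11: 11 XOR 2 = 9 < 11 — winning move (to 9).
That gives 3 winning moves.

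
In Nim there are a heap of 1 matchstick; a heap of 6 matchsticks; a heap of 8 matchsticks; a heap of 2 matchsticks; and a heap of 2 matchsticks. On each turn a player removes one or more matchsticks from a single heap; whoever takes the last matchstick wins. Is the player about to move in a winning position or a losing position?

Compute the nim-sum pairwise:
1 ⊕ 6 = 7
7 ⊕ 8 = 15
15 ⊕ 2 = 13
13 ⊕ 2 = 15
The nim-sum is 15 ≠ 0, so this is an N-position: the player to move can win.

Winning position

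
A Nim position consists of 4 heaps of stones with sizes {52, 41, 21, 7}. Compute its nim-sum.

Write each in binary and XOR column by column:
  110100  (52)
  101001  (41)
  010101  (21)
  000111  (7)
  ------
  001111  (15)

15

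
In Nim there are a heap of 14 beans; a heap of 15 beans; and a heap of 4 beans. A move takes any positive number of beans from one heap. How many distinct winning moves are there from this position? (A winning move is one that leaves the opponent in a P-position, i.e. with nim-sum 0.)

Compute the nim-sum pairwise:
14 ⊕ 15 = 1
1 ⊕ 4 = 5
The overall nim-sum is X = 5. A heap of size p has a winning move iff p XOR X < p (reduce it to p XOR X).
  14: 14 XOR 5 = 11 < 14 — winning move (to 11).
  15: 15 XOR 5 = 10 < 15 — winning move (to 10).
  4: 4 XOR 5 = 1 < 4 — winning move (to 1).
That gives 3 winning moves.

3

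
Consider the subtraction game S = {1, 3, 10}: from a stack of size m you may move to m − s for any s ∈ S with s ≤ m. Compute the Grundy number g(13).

Build the Grundy sequence with g(k) = mex{g(k−s) : s ∈ {1, 3, 10}, s ≤ k}:
k:     0  1  2  3  4  5  6  7  8  9 10 11 12 13
g(k):  0  1  0  1  0  1  0  1  0  1  2  3  2  0
So g(13) = 0.

0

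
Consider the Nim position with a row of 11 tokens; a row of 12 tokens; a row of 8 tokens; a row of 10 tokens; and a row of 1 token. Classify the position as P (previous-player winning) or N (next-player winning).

N-position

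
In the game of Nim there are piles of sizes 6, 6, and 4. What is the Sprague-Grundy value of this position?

4

Nim-sum: 6 ^ 6 ^ 4 = 4.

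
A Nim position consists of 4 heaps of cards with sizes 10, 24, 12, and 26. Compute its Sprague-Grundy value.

Bitwise XOR of the heap sizes:
  01010  (10)
  11000  (24)
  01100  (12)
  11010  (26)
  -----
  00100  (4)

4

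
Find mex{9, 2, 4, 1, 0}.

3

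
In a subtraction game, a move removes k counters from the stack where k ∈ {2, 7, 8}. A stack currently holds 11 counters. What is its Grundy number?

3

Grundy values for subtraction set {2, 7, 8}:
g(0) = mex{} = 0
g(1) = mex{} = 0
g(2) = mex{0} = 1
g(3) = mex{0} = 1
g(4) = mex{1} = 0
g(5) = mex{1} = 0
g(6) = mex{0} = 1
g(7) = mex{0} = 1
g(8) = mex{0,1} = 2
g(9) = mex{0,1} = 2
g(10) = mex{1,2} = 0
g(11) = mex{0,1,2} = 3
So g(11) = 3.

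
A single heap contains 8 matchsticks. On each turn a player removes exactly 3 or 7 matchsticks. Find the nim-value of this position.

2

Grundy values for subtraction set {3, 7}:
k:     0  1  2  3  4  5  6  7  8
g(k):  0  0  0  1  1  1  0  2  2
So g(8) = 2.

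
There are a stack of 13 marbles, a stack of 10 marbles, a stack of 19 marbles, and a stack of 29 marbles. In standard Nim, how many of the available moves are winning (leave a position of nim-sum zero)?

In binary:
  01101  (13)
  01010  (10)
  10011  (19)
  11101  (29)
  -----
  01001  (9)
The overall nim-sum is X = 9. A stack of size p has a winning move iff p XOR X < p (reduce it to p XOR X).
  13: 13 XOR 9 = 4 < 13 — winning move (to 4).
  10: 10 XOR 9 = 3 < 10 — winning move (to 3).
  19: 19 XOR 9 = 26 ≥ 19 — no move.
  29: 29 XOR 9 = 20 < 29 — winning move (to 20).
That gives 3 winning moves.

3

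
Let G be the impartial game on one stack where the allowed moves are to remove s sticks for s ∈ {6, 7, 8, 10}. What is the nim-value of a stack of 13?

2

Grundy values for subtraction set {6, 7, 8, 10}:
k:     0  1  2  3  4  5  6  7  8  9 10 11 12 13
g(k):  0  0  0  0  0  0  1  1  1  1  1  1  2  2
So g(13) = 2.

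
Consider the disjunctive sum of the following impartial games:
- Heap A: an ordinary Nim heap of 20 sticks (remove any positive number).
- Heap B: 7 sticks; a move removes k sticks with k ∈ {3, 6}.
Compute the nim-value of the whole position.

Heap A is a plain Nim heap of size 20, so its Grundy value is 20.
For heap B, compute g(0), g(1), … with moves {3, 6}:
g(0) = mex{} = 0
g(1) = mex{} = 0
g(2) = mex{} = 0
g(3) = mex{0} = 1
g(4) = mex{0} = 1
g(5) = mex{0} = 1
g(6) = mex{0,1} = 2
g(7) = mex{0,1} = 2
So g(7) = 2.
By the Sprague-Grundy theorem, the Grundy value of a sum of independent games is the XOR of the component values.
Combined value = 20 ⊕ 2 = 22.

22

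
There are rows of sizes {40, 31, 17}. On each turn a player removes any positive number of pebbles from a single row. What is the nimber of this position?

38

Nim-sum: 40 ⊕ 31 ⊕ 17 = 38.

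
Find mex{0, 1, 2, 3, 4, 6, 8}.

5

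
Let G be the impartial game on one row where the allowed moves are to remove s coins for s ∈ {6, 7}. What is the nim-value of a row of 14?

Compute g(0), g(1), … for moves {6, 7}:
g(0) = mex{} = 0
g(1) = mex{} = 0
g(2) = mex{} = 0
g(3) = mex{} = 0
g(4) = mex{} = 0
g(5) = mex{} = 0
g(6) = mex{0} = 1
g(7) = mex{0} = 1
g(8) = mex{0} = 1
g(9) = mex{0} = 1
g(10) = mex{0} = 1
g(11) = mex{0} = 1
g(12) = mex{0,1} = 2
g(13) = mex{1} = 0
g(14) = mex{1} = 0
So g(14) = 0.

0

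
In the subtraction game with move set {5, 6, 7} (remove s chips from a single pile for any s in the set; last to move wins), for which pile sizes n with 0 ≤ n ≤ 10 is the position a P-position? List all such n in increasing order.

0, 1, 2, 3, 4

Compute g(0), g(1), … for moves {5, 6, 7}:
g(0) = mex{} = 0
g(1) = mex{} = 0
g(2) = mex{} = 0
g(3) = mex{} = 0
g(4) = mex{} = 0
g(5) = mex{0} = 1
g(6) = mex{0} = 1
g(7) = mex{0} = 1
g(8) = mex{0} = 1
g(9) = mex{0} = 1
g(10) = mex{0,1} = 2
The P-positions (g = 0) in 0..10 are 0, 1, 2, 3, 4.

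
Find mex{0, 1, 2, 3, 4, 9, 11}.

5

The values 0, 1, 2, 3, 4 are all present; 5 is the first non-negative integer missing from the set.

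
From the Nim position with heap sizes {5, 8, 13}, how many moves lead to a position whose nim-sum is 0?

Compute the nim-sum pairwise:
5 ^ 8 = 13
13 ^ 13 = 0
The nim-sum is already 0, so every move leaves a nonzero nim-sum — there are no winning moves.

0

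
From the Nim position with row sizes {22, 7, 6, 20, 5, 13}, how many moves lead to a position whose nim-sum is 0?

Nim-sum: 22 ⊕ 7 ⊕ 6 ⊕ 20 ⊕ 5 ⊕ 13 = 11.
The overall nim-sum is X = 11. A row of size p has a winning move iff p XOR X < p (reduce it to p XOR X).
  22: 22 XOR 11 = 29 ≥ 22 — no move.
  7: 7 XOR 11 = 12 ≥ 7 — no move.
  6: 6 XOR 11 = 13 ≥ 6 — no move.
  20: 20 XOR 11 = 31 ≥ 20 — no move.
  5: 5 XOR 11 = 14 ≥ 5 — no move.
  13: 13 XOR 11 = 6 < 13 — winning move (to 6).
That gives 1 winning move.

1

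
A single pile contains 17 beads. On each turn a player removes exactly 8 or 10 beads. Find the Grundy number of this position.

2

Grundy values for subtraction set {8, 10}:
k:     0  1  2  3  4  5  6  7  8  9 10 11 12 13 14 15 16 17
g(k):  0  0  0  0  0  0  0  0  1  1  1  1  1  1  1  1  2  2
So g(17) = 2.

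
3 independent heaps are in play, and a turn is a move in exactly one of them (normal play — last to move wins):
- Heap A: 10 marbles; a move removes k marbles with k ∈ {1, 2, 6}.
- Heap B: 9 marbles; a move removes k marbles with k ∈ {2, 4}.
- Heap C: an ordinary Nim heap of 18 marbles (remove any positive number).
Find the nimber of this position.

19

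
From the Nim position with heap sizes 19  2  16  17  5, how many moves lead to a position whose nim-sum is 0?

3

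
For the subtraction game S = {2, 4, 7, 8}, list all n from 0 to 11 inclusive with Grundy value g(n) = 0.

0, 1, 6, 11

Compute g(0), g(1), … for moves {2, 4, 7, 8}:
k:     0  1  2  3  4  5  6  7  8  9 10 11
g(k):  0  0  1  1  2  2  0  3  1  4  2  0
The P-positions (g = 0) in 0..11 are 0, 1, 6, 11.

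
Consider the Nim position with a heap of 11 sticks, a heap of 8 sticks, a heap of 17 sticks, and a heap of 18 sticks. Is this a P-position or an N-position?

Nim-sum: 11 ^ 8 ^ 17 ^ 18 = 0.
The nim-sum is 0, so this is a P-position: the player to move is in a losing position under optimal play.

P-position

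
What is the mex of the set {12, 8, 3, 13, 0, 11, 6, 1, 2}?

4

The values 0, 1, 2, 3 are all present; 4 is the first non-negative integer missing from the set.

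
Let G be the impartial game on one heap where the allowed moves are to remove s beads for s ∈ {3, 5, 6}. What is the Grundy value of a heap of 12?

Grundy values for subtraction set {3, 5, 6}:
k:     0  1  2  3  4  5  6  7  8  9 10 11 12
g(k):  0  0  0  1  1  1  2  2  2  0  0  0  1
So g(12) = 1.

1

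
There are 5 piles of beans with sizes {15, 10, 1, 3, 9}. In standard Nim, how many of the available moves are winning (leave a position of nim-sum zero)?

3

Nim-sum: 15 ⊕ 10 ⊕ 1 ⊕ 3 ⊕ 9 = 14.
The overall nim-sum is X = 14. A pile of size p has a winning move iff p XOR X < p (reduce it to p XOR X).
  15: 15 XOR 14 = 1 < 15 — winning move (to 1).
  10: 10 XOR 14 = 4 < 10 — winning move (to 4).
  1: 1 XOR 14 = 15 ≥ 1 — no move.
  3: 3 XOR 14 = 13 ≥ 3 — no move.
  9: 9 XOR 14 = 7 < 9 — winning move (to 7).
That gives 3 winning moves.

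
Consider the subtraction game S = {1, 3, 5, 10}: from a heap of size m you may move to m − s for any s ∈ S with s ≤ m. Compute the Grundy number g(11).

Grundy values for subtraction set {1, 3, 5, 10}:
g(0) = mex{} = 0
g(1) = mex{0} = 1
g(2) = mex{1} = 0
g(3) = mex{0} = 1
g(4) = mex{1} = 0
g(5) = mex{0} = 1
g(6) = mex{1} = 0
g(7) = mex{0} = 1
g(8) = mex{1} = 0
g(9) = mex{0} = 1
g(10) = mex{0,1} = 2
g(11) = mex{0,1,2} = 3
So g(11) = 3.

3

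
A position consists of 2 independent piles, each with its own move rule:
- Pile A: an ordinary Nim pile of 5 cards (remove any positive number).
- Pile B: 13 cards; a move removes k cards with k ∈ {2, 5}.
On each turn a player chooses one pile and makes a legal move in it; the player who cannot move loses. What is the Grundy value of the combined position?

Pile A is a plain Nim pile of size 5, so its Grundy value is 5.
Build the Grundy sequence for pile B with g(k) = mex{g(k−s) : s ∈ {2, 5}, s ≤ k}:
k:     0  1  2  3  4  5  6  7  8  9 10 11 12 13
g(k):  0  0  1  1  0  2  1  0  0  1  1  0  2  1
So g(13) = 1.
By the Sprague-Grundy theorem, the Grundy value of a sum of independent games is the XOR of the component values.
Combined value = 5 ⊕ 1 = 4.

4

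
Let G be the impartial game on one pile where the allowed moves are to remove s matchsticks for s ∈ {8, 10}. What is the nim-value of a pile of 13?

Compute g(0), g(1), … for moves {8, 10}:
g(0) = mex{} = 0
g(1) = mex{} = 0
g(2) = mex{} = 0
g(3) = mex{} = 0
g(4) = mex{} = 0
g(5) = mex{} = 0
g(6) = mex{} = 0
g(7) = mex{} = 0
g(8) = mex{0} = 1
g(9) = mex{0} = 1
g(10) = mex{0} = 1
g(11) = mex{0} = 1
g(12) = mex{0} = 1
g(13) = mex{0} = 1
So g(13) = 1.

1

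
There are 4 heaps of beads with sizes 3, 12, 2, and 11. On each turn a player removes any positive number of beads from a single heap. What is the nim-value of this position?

6

Nim-sum: 3 XOR 12 XOR 2 XOR 11 = 6.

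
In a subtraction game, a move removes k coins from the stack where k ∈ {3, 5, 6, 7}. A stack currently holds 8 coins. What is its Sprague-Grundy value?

2

Compute g(0), g(1), … for moves {3, 5, 6, 7}:
k:     0  1  2  3  4  5  6  7  8
g(k):  0  0  0  1  1  1  2  2  2
So g(8) = 2.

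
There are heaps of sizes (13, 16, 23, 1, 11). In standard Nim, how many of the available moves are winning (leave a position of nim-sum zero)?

Write each in binary and XOR column by column:
  01101  (13)
  10000  (16)
  10111  (23)
  00001  (1)
  01011  (11)
  -----
  00000  (0)
The nim-sum is already 0, so every move leaves a nonzero nim-sum — there are no winning moves.

0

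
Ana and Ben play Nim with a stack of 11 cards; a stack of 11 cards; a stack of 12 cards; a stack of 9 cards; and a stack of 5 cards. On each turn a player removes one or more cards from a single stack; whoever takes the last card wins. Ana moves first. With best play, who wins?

Compute the nim-sum pairwise:
11 XOR 11 = 0
0 XOR 12 = 12
12 XOR 9 = 5
5 XOR 5 = 0
The nim-sum is 0, so this is a P-position: the player to move is in a losing position under optimal play; Ana is about to move from it and so loses — Ben wins.

Ben wins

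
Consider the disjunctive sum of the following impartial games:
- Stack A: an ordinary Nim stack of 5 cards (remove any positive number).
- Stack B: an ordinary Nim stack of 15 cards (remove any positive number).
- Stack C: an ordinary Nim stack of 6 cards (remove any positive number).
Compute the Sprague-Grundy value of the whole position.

12

Stack A is a plain Nim stack of size 5, so its Grundy value is 5.
Stack B is a plain Nim stack of size 15, so its Grundy value is 15.
Stack C is a plain Nim stack of size 6, so its Grundy value is 6.
The value of a disjunctive sum is the nim-sum of the parts.
Combined value = 5 XOR 15 XOR 6 = 12.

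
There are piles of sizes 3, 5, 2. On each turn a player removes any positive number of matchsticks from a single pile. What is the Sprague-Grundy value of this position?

Write each in binary and XOR column by column:
  011  (3)
  101  (5)
  010  (2)
  ---
  100  (4)

4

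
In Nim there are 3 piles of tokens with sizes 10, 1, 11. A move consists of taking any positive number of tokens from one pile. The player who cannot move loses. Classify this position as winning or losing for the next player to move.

Losing position

Compute the nim-sum pairwise:
10 XOR 1 = 11
11 XOR 11 = 0
The nim-sum is 0, so this is a P-position: the player to move is in a losing position under optimal play.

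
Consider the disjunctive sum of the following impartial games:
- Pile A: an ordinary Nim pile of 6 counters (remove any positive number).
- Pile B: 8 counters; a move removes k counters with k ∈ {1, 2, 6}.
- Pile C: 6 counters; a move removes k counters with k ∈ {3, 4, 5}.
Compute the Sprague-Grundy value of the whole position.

5

Pile A is a plain Nim pile of size 6, so its Grundy value is 6.
For pile B, compute g(0), g(1), … with moves {1, 2, 6}:
k:     0  1  2  3  4  5  6  7  8
g(k):  0  1  2  0  1  2  3  0  1
So g(8) = 1.
Grundy values for pile C (subtraction set {3, 4, 5}):
k:     0  1  2  3  4  5  6
g(k):  0  0  0  1  1  1  2
So g(6) = 2.
The value of a disjunctive sum is the nim-sum of the parts.
Combined value = 6 ⊕ 1 ⊕ 2 = 5.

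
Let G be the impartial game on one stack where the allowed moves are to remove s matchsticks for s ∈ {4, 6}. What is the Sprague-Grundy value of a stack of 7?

Grundy values for subtraction set {4, 6}:
k:     0  1  2  3  4  5  6  7
g(k):  0  0  0  0  1  1  1  1
So g(7) = 1.

1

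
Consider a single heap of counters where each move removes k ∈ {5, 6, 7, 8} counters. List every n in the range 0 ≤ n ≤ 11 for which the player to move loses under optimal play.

0, 1, 2, 3, 4

Build the Grundy sequence with g(k) = mex{g(k−s) : s ∈ {5, 6, 7, 8}, s ≤ k}:
k:     0  1  2  3  4  5  6  7  8  9 10 11
g(k):  0  0  0  0  0  1  1  1  1  1  2  2
The P-positions (g = 0) in 0..11 are 0, 1, 2, 3, 4.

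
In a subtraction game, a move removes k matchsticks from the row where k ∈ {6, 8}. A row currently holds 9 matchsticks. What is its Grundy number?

Build the Grundy sequence with g(k) = mex{g(k−s) : s ∈ {6, 8}, s ≤ k}:
k:     0  1  2  3  4  5  6  7  8  9
g(k):  0  0  0  0  0  0  1  1  1  1
So g(9) = 1.

1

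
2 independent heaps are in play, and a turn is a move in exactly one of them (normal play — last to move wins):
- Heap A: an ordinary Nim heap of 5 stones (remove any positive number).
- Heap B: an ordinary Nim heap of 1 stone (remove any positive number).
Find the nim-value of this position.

4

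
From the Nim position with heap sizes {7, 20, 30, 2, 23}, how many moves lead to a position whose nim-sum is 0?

3

Write each in binary and XOR column by column:
  00111  (7)
  10100  (20)
  11110  (30)
  00010  (2)
  10111  (23)
  -----
  11000  (24)
The overall nim-sum is X = 24. A heap of size p has a winning move iff p XOR X < p (reduce it to p XOR X).
  7: 7 XOR 24 = 31 ≥ 7 — no move.
  20: 20 XOR 24 = 12 < 20 — winning move (to 12).
  30: 30 XOR 24 = 6 < 30 — winning move (to 6).
  2: 2 XOR 24 = 26 ≥ 2 — no move.
  23: 23 XOR 24 = 15 < 23 — winning move (to 15).
That gives 3 winning moves.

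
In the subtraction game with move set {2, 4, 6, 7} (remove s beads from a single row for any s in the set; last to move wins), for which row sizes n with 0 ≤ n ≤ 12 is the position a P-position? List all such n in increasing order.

0, 1, 9, 10

Build the Grundy sequence with g(k) = mex{g(k−s) : s ∈ {2, 4, 6, 7}, s ≤ k}:
g(0) = mex{} = 0
g(1) = mex{} = 0
g(2) = mex{0} = 1
g(3) = mex{0} = 1
g(4) = mex{0,1} = 2
g(5) = mex{0,1} = 2
g(6) = mex{0,1,2} = 3
g(7) = mex{0,1,2} = 3
g(8) = mex{0,1,2,3} = 4
g(9) = mex{1,2,3} = 0
g(10) = mex{1,2,3,4} = 0
g(11) = mex{0,2,3} = 1
g(12) = mex{0,2,3,4} = 1
The P-positions (g = 0) in 0..12 are 0, 1, 9, 10.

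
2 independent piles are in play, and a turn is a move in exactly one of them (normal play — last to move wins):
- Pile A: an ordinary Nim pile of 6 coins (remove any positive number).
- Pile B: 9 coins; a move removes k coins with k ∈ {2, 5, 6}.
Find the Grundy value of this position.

4

Pile A is a plain Nim pile of size 6, so its Grundy value is 6.
Grundy values for pile B (subtraction set {2, 5, 6}):
g(0) = mex{} = 0
g(1) = mex{} = 0
g(2) = mex{0} = 1
g(3) = mex{0} = 1
g(4) = mex{1} = 0
g(5) = mex{0,1} = 2
g(6) = mex{0} = 1
g(7) = mex{0,1,2} = 3
g(8) = mex{1} = 0
g(9) = mex{0,1,3} = 2
So g(9) = 2.
The value of a disjunctive sum is the nim-sum of the parts.
Combined value = 6 XOR 2 = 4.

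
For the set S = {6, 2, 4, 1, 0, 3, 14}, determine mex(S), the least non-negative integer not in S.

The values 0, 1, 2, 3, 4 are all present; 5 is the first non-negative integer missing from the set.

5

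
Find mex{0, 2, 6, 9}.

1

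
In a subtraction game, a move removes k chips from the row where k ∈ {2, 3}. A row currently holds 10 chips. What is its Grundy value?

Build the Grundy sequence with g(k) = mex{g(k−s) : s ∈ {2, 3}, s ≤ k}:
g(0) = mex{} = 0
g(1) = mex{} = 0
g(2) = mex{0} = 1
g(3) = mex{0} = 1
g(4) = mex{0,1} = 2
g(5) = mex{1} = 0
g(6) = mex{1,2} = 0
g(7) = mex{0,2} = 1
g(8) = mex{0} = 1
g(9) = mex{0,1} = 2
g(10) = mex{1} = 0
So g(10) = 0.

0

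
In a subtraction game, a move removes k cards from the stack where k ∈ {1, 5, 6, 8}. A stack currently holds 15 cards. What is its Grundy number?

0

Grundy values for subtraction set {1, 5, 6, 8}:
k:     0  1  2  3  4  5  6  7  8  9 10 11 12 13 14 15
g(k):  0  1  0  1  0  1  2  3  2  3  2  0  1  0  1  0
So g(15) = 0.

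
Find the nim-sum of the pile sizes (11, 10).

1

Write each in binary and XOR column by column:
  1011  (11)
  1010  (10)
  ----
  0001  (1)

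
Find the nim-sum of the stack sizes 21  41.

60

Nim-sum: 21 ^ 41 = 60.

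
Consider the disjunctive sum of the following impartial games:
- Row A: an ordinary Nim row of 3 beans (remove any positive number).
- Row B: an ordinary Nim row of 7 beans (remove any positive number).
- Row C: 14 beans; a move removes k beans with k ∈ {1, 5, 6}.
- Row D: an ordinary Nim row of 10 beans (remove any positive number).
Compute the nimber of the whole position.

15

Row A is a plain Nim row of size 3, so its Grundy value is 3.
Row B is a plain Nim row of size 7, so its Grundy value is 7.
Grundy values for row C (subtraction set {1, 5, 6}):
g(0) = mex{} = 0
g(1) = mex{0} = 1
g(2) = mex{1} = 0
g(3) = mex{0} = 1
g(4) = mex{1} = 0
g(5) = mex{0} = 1
g(6) = mex{0,1} = 2
g(7) = mex{0,1,2} = 3
g(8) = mex{0,1,3} = 2
g(9) = mex{0,1,2} = 3
g(10) = mex{0,1,3} = 2
g(11) = mex{1,2} = 0
g(12) = mex{0,2,3} = 1
g(13) = mex{1,2,3} = 0
g(14) = mex{0,2,3} = 1
So g(14) = 1.
Row D is a plain Nim row of size 10, so its Grundy value is 10.
By the Sprague-Grundy theorem, the Grundy value of a sum of independent games is the XOR of the component values.
Combined value = 3 ⊕ 7 ⊕ 1 ⊕ 10 = 15.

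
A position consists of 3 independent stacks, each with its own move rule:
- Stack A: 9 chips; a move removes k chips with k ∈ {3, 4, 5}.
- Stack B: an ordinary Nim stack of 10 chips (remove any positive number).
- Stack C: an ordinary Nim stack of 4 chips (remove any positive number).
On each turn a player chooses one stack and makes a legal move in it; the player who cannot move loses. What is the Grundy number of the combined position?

For stack A, compute g(0), g(1), … with moves {3, 4, 5}:
g(0) = mex{} = 0
g(1) = mex{} = 0
g(2) = mex{} = 0
g(3) = mex{0} = 1
g(4) = mex{0} = 1
g(5) = mex{0} = 1
g(6) = mex{0,1} = 2
g(7) = mex{0,1} = 2
g(8) = mex{1} = 0
g(9) = mex{1,2} = 0
So g(9) = 0.
Stack B is a plain Nim stack of size 10, so its Grundy value is 10.
Stack C is a plain Nim stack of size 4, so its Grundy value is 4.
The value of a disjunctive sum is the nim-sum of the parts.
Combined value = 0 XOR 10 XOR 4 = 14.

14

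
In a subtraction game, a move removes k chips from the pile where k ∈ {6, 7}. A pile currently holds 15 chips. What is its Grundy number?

0

Compute g(0), g(1), … for moves {6, 7}:
k:     0  1  2  3  4  5  6  7  8  9 10 11 12 13 14 15
g(k):  0  0  0  0  0  0  1  1  1  1  1  1  2  0  0  0
So g(15) = 0.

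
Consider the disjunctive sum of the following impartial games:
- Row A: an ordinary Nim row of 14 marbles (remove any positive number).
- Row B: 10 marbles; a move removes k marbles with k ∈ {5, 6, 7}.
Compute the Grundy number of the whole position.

12

Row A is a plain Nim row of size 14, so its Grundy value is 14.
Grundy values for row B (subtraction set {5, 6, 7}):
k:     0  1  2  3  4  5  6  7  8  9 10
g(k):  0  0  0  0  0  1  1  1  1  1  2
So g(10) = 2.
By the Sprague-Grundy theorem, the Grundy value of a sum of independent games is the XOR of the component values.
Combined value = 14 XOR 2 = 12.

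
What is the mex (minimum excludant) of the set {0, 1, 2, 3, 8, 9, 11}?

4

The values 0, 1, 2, 3 are all present; 4 is the first non-negative integer missing from the set.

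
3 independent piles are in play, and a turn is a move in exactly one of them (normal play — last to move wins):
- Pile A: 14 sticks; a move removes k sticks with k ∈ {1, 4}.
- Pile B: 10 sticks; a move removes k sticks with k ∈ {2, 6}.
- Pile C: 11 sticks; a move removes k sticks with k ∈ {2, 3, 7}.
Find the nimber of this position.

3

Grundy values for pile A (subtraction set {1, 4}):
g(0) = mex{} = 0
g(1) = mex{0} = 1
g(2) = mex{1} = 0
g(3) = mex{0} = 1
g(4) = mex{0,1} = 2
g(5) = mex{1,2} = 0
g(6) = mex{0} = 1
g(7) = mex{1} = 0
g(8) = mex{0,2} = 1
g(9) = mex{0,1} = 2
g(10) = mex{1,2} = 0
g(11) = mex{0} = 1
g(12) = mex{1} = 0
g(13) = mex{0,2} = 1
g(14) = mex{0,1} = 2
So g(14) = 2.
Grundy values for pile B (subtraction set {2, 6}):
k:     0  1  2  3  4  5  6  7  8  9 10
g(k):  0  0  1  1  0  0  1  1  0  0  1
So g(10) = 1.
For pile C, compute g(0), g(1), … with moves {2, 3, 7}:
g(0) = mex{} = 0
g(1) = mex{} = 0
g(2) = mex{0} = 1
g(3) = mex{0} = 1
g(4) = mex{0,1} = 2
g(5) = mex{1} = 0
g(6) = mex{1,2} = 0
g(7) = mex{0,2} = 1
g(8) = mex{0} = 1
g(9) = mex{0,1} = 2
g(10) = mex{1} = 0
g(11) = mex{1,2} = 0
So g(11) = 0.
By the Sprague-Grundy theorem, the Grundy value of a sum of independent games is the XOR of the component values.
Combined value = 2 ⊕ 1 ⊕ 0 = 3.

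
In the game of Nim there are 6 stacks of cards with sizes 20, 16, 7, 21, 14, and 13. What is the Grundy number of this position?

21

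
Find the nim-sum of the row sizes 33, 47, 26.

20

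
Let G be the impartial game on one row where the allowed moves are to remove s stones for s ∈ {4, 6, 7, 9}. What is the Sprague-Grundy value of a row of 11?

Build the Grundy sequence with g(k) = mex{g(k−s) : s ∈ {4, 6, 7, 9}, s ≤ k}:
g(0) = mex{} = 0
g(1) = mex{} = 0
g(2) = mex{} = 0
g(3) = mex{} = 0
g(4) = mex{0} = 1
g(5) = mex{0} = 1
g(6) = mex{0} = 1
g(7) = mex{0} = 1
g(8) = mex{0,1} = 2
g(9) = mex{0,1} = 2
g(10) = mex{0,1} = 2
g(11) = mex{0,1} = 2
So g(11) = 2.

2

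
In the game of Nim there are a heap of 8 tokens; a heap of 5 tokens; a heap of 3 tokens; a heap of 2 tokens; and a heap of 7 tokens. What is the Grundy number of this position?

Nim-sum: 8 ⊕ 5 ⊕ 3 ⊕ 2 ⊕ 7 = 11.

11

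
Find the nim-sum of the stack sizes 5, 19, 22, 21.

21

Write each in binary and XOR column by column:
  00101  (5)
  10011  (19)
  10110  (22)
  10101  (21)
  -----
  10101  (21)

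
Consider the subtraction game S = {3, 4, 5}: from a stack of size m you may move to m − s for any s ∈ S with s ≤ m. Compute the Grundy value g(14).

2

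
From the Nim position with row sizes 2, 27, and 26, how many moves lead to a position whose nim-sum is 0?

3

Compute the nim-sum pairwise:
2 XOR 27 = 25
25 XOR 26 = 3
The overall nim-sum is X = 3. A row of size p has a winning move iff p XOR X < p (reduce it to p XOR X).
  2: 2 XOR 3 = 1 < 2 — winning move (to 1).
  27: 27 XOR 3 = 24 < 27 — winning move (to 24).
  26: 26 XOR 3 = 25 < 26 — winning move (to 25).
That gives 3 winning moves.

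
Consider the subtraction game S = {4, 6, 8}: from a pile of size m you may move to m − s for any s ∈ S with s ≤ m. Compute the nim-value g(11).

2

Grundy values for subtraction set {4, 6, 8}:
k:     0  1  2  3  4  5  6  7  8  9 10 11
g(k):  0  0  0  0  1  1  1  1  2  2  2  2
So g(11) = 2.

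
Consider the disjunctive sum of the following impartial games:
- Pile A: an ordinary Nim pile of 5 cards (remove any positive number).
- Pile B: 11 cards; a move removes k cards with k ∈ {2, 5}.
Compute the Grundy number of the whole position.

Pile A is a plain Nim pile of size 5, so its Grundy value is 5.
Grundy values for pile B (subtraction set {2, 5}):
g(0) = mex{} = 0
g(1) = mex{} = 0
g(2) = mex{0} = 1
g(3) = mex{0} = 1
g(4) = mex{1} = 0
g(5) = mex{0,1} = 2
g(6) = mex{0} = 1
g(7) = mex{1,2} = 0
g(8) = mex{1} = 0
g(9) = mex{0} = 1
g(10) = mex{0,2} = 1
g(11) = mex{1} = 0
So g(11) = 0.
The value of a disjunctive sum is the nim-sum of the parts.
Combined value = 5 ⊕ 0 = 5.

5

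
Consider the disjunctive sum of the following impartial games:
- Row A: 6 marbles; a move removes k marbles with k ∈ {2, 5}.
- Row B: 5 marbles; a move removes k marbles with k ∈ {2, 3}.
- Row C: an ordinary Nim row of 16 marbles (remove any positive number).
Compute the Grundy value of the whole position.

Grundy values for row A (subtraction set {2, 5}):
k:     0  1  2  3  4  5  6
g(k):  0  0  1  1  0  2  1
So g(6) = 1.
For row B, compute g(0), g(1), … with moves {2, 3}:
k:     0  1  2  3  4  5
g(k):  0  0  1  1  2  0
So g(5) = 0.
Row C is a plain Nim row of size 16, so its Grundy value is 16.
The value of a disjunctive sum is the nim-sum of the parts.
Combined value = 1 ⊕ 0 ⊕ 16 = 17.

17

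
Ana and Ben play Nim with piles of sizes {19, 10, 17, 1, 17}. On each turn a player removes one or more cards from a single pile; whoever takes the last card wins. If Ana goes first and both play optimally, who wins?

Ana wins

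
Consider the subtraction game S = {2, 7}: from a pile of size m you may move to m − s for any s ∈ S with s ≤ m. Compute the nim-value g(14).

0

Compute g(0), g(1), … for moves {2, 7}:
g(0) = mex{} = 0
g(1) = mex{} = 0
g(2) = mex{0} = 1
g(3) = mex{0} = 1
g(4) = mex{1} = 0
g(5) = mex{1} = 0
g(6) = mex{0} = 1
g(7) = mex{0} = 1
g(8) = mex{0,1} = 2
g(9) = mex{1} = 0
g(10) = mex{1,2} = 0
g(11) = mex{0} = 1
g(12) = mex{0} = 1
g(13) = mex{1} = 0
g(14) = mex{1} = 0
So g(14) = 0.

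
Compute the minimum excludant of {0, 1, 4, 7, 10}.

2

The values 0, 1 are all present; 2 is the first non-negative integer missing from the set.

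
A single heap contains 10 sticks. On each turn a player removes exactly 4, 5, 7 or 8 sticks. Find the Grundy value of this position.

2

Grundy values for subtraction set {4, 5, 7, 8}:
k:     0  1  2  3  4  5  6  7  8  9 10
g(k):  0  0  0  0  1  1  1  1  2  2  2
So g(10) = 2.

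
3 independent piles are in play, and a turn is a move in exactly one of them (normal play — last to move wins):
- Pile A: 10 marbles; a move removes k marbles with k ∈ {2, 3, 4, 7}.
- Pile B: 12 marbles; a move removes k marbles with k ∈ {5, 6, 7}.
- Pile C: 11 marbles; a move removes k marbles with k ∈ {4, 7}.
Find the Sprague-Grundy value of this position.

2

For pile A, compute g(0), g(1), … with moves {2, 3, 4, 7}:
k:     0  1  2  3  4  5  6  7  8  9 10
g(k):  0  0  1  1  2  2  0  3  1  4  2
So g(10) = 2.
For pile B, compute g(0), g(1), … with moves {5, 6, 7}:
k:     0  1  2  3  4  5  6  7  8  9 10 11 12
g(k):  0  0  0  0  0  1  1  1  1  1  2  2  0
So g(12) = 0.
For pile C, compute g(0), g(1), … with moves {4, 7}:
k:     0  1  2  3  4  5  6  7  8  9 10 11
g(k):  0  0  0  0  1  1  1  1  2  2  2  0
So g(11) = 0.
By the Sprague-Grundy theorem, the Grundy value of a sum of independent games is the XOR of the component values.
Combined value = 2 ⊕ 0 ⊕ 0 = 2.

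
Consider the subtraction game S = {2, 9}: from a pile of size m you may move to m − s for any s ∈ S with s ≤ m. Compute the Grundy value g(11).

0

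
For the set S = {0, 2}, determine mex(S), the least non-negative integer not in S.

1

0 is in the set but 1 is not, so the mex is 1.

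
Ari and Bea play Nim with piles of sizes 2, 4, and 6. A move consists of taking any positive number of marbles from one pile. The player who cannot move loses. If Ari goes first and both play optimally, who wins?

Bea wins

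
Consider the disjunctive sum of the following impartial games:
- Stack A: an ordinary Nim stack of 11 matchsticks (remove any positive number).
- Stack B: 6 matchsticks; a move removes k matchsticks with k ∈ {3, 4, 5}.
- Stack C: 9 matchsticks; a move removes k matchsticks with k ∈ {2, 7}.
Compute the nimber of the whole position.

Stack A is a plain Nim stack of size 11, so its Grundy value is 11.
Build the Grundy sequence for stack B with g(k) = mex{g(k−s) : s ∈ {3, 4, 5}, s ≤ k}:
k:     0  1  2  3  4  5  6
g(k):  0  0  0  1  1  1  2
So g(6) = 2.
For stack C, compute g(0), g(1), … with moves {2, 7}:
k:     0  1  2  3  4  5  6  7  8  9
g(k):  0  0  1  1  0  0  1  1  2  0
So g(9) = 0.
By the Sprague-Grundy theorem, the Grundy value of a sum of independent games is the XOR of the component values.
Combined value = 11 XOR 2 XOR 0 = 9.

9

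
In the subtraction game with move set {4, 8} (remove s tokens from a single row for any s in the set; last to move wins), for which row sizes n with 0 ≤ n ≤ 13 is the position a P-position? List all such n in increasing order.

0, 1, 2, 3, 12, 13

Build the Grundy sequence with g(k) = mex{g(k−s) : s ∈ {4, 8}, s ≤ k}:
g(0) = mex{} = 0
g(1) = mex{} = 0
g(2) = mex{} = 0
g(3) = mex{} = 0
g(4) = mex{0} = 1
g(5) = mex{0} = 1
g(6) = mex{0} = 1
g(7) = mex{0} = 1
g(8) = mex{0,1} = 2
g(9) = mex{0,1} = 2
g(10) = mex{0,1} = 2
g(11) = mex{0,1} = 2
g(12) = mex{1,2} = 0
g(13) = mex{1,2} = 0
The P-positions (g = 0) in 0..13 are 0, 1, 2, 3, 12, 13.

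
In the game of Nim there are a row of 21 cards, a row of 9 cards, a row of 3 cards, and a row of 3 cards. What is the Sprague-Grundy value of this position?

28

Compute the nim-sum pairwise:
21 ^ 9 = 28
28 ^ 3 = 31
31 ^ 3 = 28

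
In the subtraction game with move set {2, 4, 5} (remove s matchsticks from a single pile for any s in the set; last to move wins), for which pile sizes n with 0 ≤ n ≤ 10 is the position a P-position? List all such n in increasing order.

0, 1, 7, 8

Compute g(0), g(1), … for moves {2, 4, 5}:
g(0) = mex{} = 0
g(1) = mex{} = 0
g(2) = mex{0} = 1
g(3) = mex{0} = 1
g(4) = mex{0,1} = 2
g(5) = mex{0,1} = 2
g(6) = mex{0,1,2} = 3
g(7) = mex{1,2} = 0
g(8) = mex{1,2,3} = 0
g(9) = mex{0,2} = 1
g(10) = mex{0,2,3} = 1
The P-positions (g = 0) in 0..10 are 0, 1, 7, 8.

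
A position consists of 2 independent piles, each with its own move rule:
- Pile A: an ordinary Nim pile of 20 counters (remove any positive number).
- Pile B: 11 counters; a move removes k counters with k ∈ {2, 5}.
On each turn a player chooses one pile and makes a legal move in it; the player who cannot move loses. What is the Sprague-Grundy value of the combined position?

Pile A is a plain Nim pile of size 20, so its Grundy value is 20.
Build the Grundy sequence for pile B with g(k) = mex{g(k−s) : s ∈ {2, 5}, s ≤ k}:
k:     0  1  2  3  4  5  6  7  8  9 10 11
g(k):  0  0  1  1  0  2  1  0  0  1  1  0
So g(11) = 0.
By the Sprague-Grundy theorem, the Grundy value of a sum of independent games is the XOR of the component values.
Combined value = 20 XOR 0 = 20.

20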